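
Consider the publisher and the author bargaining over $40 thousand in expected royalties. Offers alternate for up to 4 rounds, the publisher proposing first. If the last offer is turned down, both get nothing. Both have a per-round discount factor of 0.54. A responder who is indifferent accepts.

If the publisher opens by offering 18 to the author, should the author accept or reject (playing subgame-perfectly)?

Accept

Round 4 (the author proposes): the publisher will accept anything ≥ 0, so the author offers 0 and keeps 40.
Round 3 (the publisher proposes): the author can get 40 next round, worth 0.54 × 40 = 21.6 now; the publisher offers that and keeps 18.4.
Round 2 (the author proposes): the publisher can get 18.4 next round, worth 0.54 × 18.4 = 9.936 now. The author offers 9.936 and keeps 40 − 9.936 = 30.064.
So by rejecting in round 1, the author gets 30.064 next round, worth 0.54 × 30.064 = 16.23456 now.
Offer 18 ≥ 16.23456, so the author accepts.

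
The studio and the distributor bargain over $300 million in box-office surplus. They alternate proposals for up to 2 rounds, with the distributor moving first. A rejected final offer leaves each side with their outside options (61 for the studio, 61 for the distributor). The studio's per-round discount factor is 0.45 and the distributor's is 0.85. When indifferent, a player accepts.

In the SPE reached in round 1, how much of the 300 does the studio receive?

Round 2 (the studio proposes): the distributor gets 61 if talks fail, so the studio offers 61 and keeps 239.
Round 1 (the distributor proposes): the studio can get 239 next round, worth 0.45 × 239 = 107.55 now; the distributor offers that and keeps 192.45.

107.55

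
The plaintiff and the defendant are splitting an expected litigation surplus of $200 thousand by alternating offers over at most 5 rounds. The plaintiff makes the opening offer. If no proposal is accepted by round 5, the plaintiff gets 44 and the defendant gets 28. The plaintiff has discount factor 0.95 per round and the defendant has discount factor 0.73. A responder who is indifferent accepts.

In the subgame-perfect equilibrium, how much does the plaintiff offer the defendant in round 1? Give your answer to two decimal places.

25.83

Round 5 (the plaintiff proposes): the defendant gets 28 if talks fail, so the plaintiff offers 28 and keeps 172.
Round 4 (the defendant proposes): the plaintiff can get 172 next round, worth 0.95 × 172 = 163.4 now; the defendant offers that and keeps 36.6.
Round 3 (the plaintiff proposes): the defendant can get 36.6 next round, worth 0.73 × 36.6 = 26.718 now. The plaintiff offers 26.718 and keeps 200 − 26.718 = 173.282.
Round 2 (the defendant proposes): the plaintiff can get 173.282 next round, worth 0.95 × 173.282 = 164.6179 now. The defendant offers 164.6179 and keeps 200 − 164.6179 = 35.3821.
Round 1 (the plaintiff proposes): the defendant can get 35.3821 next round, worth 0.73 × 35.3821 = 25.828933 now. The plaintiff offers 25.828933 and keeps 200 − 25.828933 = 174.171067.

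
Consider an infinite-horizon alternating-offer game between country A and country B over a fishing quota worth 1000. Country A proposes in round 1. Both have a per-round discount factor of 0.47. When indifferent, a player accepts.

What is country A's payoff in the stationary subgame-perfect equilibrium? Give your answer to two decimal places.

In a stationary SPE each proposer offers the other exactly their discounted continuation value.
If country A keeps x when proposing and country B keeps y when proposing, then x = 1000 − 0.47y and y = 1000 − 0.47x.
Solving: x = 1000(1 − 0.47) / (1 − 0.47·0.47) = 530 / 0.7791 ≈ 680.2721.
Country B gets 1000 − 680.2721 ≈ 319.7279.

680.27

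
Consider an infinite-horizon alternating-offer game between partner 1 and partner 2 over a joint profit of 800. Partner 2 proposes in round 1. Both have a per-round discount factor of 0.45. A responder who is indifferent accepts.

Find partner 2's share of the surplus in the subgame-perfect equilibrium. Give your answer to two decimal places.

551.72

When partner 2 proposes, partner 1 accepts any offer worth at least 0.45 times what partner 1 would get by proposing next round; and vice versa.
This gives x = 800 − 0.45y and y = 800 − 0.45x, where x and y are each side's share when it proposes.
Hence (1 − 0.45·0.45)x = 800(1 − 0.45), i.e. 0.7975·x = 440.
x ≈ 551.7241; partner 1's share is 800 − x ≈ 248.2759.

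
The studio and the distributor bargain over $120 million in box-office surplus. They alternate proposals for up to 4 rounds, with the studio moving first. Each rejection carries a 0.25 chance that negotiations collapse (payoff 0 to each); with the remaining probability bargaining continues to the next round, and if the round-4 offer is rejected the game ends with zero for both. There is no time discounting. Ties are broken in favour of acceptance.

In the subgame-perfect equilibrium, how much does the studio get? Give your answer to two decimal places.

46.88

Round 4 (the distributor proposes): the studio will accept anything ≥ 0, so the distributor offers 0 and keeps 120.
Round 3 (the studio proposes): rejecting gives the distributor an expected 0.75 × 120 = 90; the studio offers that and keeps 30.
Round 2 (the distributor proposes): rejecting gives the studio an expected 0.75 × 30 = 22.5. The distributor offers 22.5 and keeps 120 − 22.5 = 97.5.
Round 1 (the studio proposes): rejecting gives the distributor an expected 0.75 × 97.5 = 73.125. The studio offers 73.125 and keeps 120 − 73.125 = 46.875.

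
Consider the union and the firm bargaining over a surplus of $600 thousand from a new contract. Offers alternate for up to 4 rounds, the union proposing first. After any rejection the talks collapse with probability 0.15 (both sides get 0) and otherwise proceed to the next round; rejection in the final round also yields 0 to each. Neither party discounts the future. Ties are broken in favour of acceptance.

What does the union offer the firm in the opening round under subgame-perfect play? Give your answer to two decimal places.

444.98

Round 4 (the firm proposes): rejection yields 0 for the union; the firm offers 0 and keeps 600.
Round 3 (the union proposes): rejecting gives the firm an expected 0.85 × 600 = 510; the union offers that and keeps 90.
Round 2 (the firm proposes): rejecting gives the union an expected 0.85 × 90 = 76.5, so the firm offers 76.5, keeping 523.5.
Round 1 (the union proposes): rejecting gives the firm an expected 0.85 × 523.5 = 444.975; the union offers that and keeps 155.025.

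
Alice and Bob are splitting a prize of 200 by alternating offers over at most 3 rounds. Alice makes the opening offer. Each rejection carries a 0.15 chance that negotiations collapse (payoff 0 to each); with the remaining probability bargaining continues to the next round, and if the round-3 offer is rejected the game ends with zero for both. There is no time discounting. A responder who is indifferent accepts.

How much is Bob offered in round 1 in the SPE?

Round 3 (Alice proposes): Bob will accept anything ≥ 0, so Alice offers 0 and keeps 200.
Round 2 (Bob proposes): rejecting gives Alice an expected 0.85 × 200 = 170, so Bob offers 170, keeping 30.
Round 1 (Alice proposes): rejecting gives Bob an expected 0.85 × 30 = 25.5, so Alice offers 25.5, keeping 174.5.

25.5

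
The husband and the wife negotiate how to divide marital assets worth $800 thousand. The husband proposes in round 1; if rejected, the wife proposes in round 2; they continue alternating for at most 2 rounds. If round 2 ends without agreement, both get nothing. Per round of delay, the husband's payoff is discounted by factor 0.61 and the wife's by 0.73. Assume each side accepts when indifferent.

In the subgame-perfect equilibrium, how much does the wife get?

584

By backward induction:
Round 2 (the wife proposes): the husband will accept anything ≥ 0, so the wife offers 0 and keeps 800.
Round 1 (the husband proposes): the wife can get 800 next round, worth 0.73 × 800 = 584 now. The husband offers 584 and keeps 800 − 584 = 216.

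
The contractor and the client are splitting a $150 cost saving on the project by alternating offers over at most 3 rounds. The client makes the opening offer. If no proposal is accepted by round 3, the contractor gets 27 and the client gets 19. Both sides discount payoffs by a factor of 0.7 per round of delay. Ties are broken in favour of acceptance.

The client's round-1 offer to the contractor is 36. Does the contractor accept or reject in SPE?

Reject

Work out the contractor's continuation value if the offer is rejected.
Round 3 (the client proposes): the contractor gets 27 if talks fail, so the client offers 27 and keeps 123.
Round 2 (the contractor proposes): the client can get 123 next round, worth 0.7 × 123 = 86.1 now. The contractor offers 86.1 and keeps 150 − 86.1 = 63.9.
So by rejecting in round 1, the contractor gets 63.9 next round, worth 0.7 × 63.9 = 44.73 now.
Offer 36 < 44.73, so the contractor rejects.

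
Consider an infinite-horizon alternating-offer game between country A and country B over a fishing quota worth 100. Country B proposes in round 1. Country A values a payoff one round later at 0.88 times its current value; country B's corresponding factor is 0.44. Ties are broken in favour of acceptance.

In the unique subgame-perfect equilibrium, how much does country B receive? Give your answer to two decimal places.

When country B proposes, country A accepts any offer worth at least 0.88 times what country A would get by proposing next round; and vice versa.
This gives x = 100 − 0.88y and y = 100 − 0.44x, where x and y are each side's share when it proposes.
Hence (1 − 0.88·0.44)x = 100(1 − 0.88), i.e. 0.6128·x = 12.
x ≈ 19.5822; country A's share is 100 − x ≈ 80.4178.

19.58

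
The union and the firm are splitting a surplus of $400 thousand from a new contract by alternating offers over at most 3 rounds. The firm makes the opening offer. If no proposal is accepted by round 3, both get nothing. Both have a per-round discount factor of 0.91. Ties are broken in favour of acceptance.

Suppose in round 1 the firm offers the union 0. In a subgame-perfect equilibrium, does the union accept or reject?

Reject

Round 3 (the firm proposes): rejection yields 0 for the union; the firm offers 0 and keeps 400.
Round 2 (the union proposes): the firm can get 400 next round, worth 0.91 × 400 = 364 now, so the union offers 364, keeping 36.
So by rejecting in round 1, the union gets 36 next round, worth 0.91 × 36 = 32.76 now.
Offer 0 < 32.76, so the union rejects.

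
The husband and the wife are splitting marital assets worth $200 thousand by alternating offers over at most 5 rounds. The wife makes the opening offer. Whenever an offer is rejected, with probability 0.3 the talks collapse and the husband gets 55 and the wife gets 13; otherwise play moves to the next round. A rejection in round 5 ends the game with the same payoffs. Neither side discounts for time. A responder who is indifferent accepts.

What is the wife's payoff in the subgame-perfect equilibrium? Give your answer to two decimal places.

103.70

Round 5 (the wife proposes): the husband gets 55 if talks fail, so the wife offers 55 and keeps 145.
Round 4 (the husband proposes): rejecting gives the wife an expected 0.7 × 145 + 0.3 × 13 = 105.4; the husband offers that and keeps 94.6.
Round 3 (the wife proposes): rejecting gives the husband an expected 0.7 × 94.6 + 0.3 × 55 = 82.72, so the wife offers 82.72, keeping 117.28.
Round 2 (the husband proposes): rejecting gives the wife an expected 0.7 × 117.28 + 0.3 × 13 = 85.996. The husband offers 85.996 and keeps 200 − 85.996 = 114.004.
Round 1 (the wife proposes): rejecting gives the husband an expected 0.7 × 114.004 + 0.3 × 55 = 96.3028, so the wife offers 96.3028, keeping 103.6972.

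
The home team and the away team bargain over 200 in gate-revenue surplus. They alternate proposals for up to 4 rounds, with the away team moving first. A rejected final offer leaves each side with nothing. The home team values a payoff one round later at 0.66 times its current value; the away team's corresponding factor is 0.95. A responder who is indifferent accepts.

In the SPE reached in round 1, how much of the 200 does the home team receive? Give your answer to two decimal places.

Work backward from the last round.
Round 4 (the home team proposes): the away team will accept anything ≥ 0, so the home team offers 0 and keeps 200.
Round 3 (the away team proposes): the home team can get 200 next round, worth 0.66 × 200 = 132 now. The away team offers 132 and keeps 200 − 132 = 68.
Round 2 (the home team proposes): the away team can get 68 next round, worth 0.95 × 68 = 64.6 now, so the home team offers 64.6, keeping 135.4.
Round 1 (the away team proposes): the home team can get 135.4 next round, worth 0.66 × 135.4 = 89.364 now. The away team offers 89.364 and keeps 200 − 89.364 = 110.636.

89.36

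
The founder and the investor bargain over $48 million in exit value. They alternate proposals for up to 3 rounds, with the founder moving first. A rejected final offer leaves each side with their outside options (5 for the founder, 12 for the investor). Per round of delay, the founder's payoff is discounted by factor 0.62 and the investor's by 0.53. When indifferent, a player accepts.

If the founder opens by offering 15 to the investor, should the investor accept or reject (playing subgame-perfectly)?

Accept

Round 3 (the founder proposes): the investor gets 12 if talks fail, so the founder offers 12 and keeps 36.
Round 2 (the investor proposes): the founder can get 36 next round, worth 0.62 × 36 = 22.32 now. The investor offers 22.32 and keeps 48 − 22.32 = 25.68.
So by rejecting in round 1, the investor gets 25.68 next round, worth 0.53 × 25.68 = 13.6104 now.
Offer 15 ≥ 13.6104, so the investor accepts.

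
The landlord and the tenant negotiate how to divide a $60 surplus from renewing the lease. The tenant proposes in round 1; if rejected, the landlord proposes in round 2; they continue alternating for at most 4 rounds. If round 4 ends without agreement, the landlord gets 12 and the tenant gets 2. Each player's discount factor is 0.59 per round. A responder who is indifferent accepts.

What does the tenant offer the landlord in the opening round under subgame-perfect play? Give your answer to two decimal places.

26.43

Round 4 (the landlord proposes): the tenant gets 2 if talks fail, so the landlord offers 2 and keeps 58.
Round 3 (the tenant proposes): the landlord can get 58 next round, worth 0.59 × 58 = 34.22 now. The tenant offers 34.22 and keeps 60 − 34.22 = 25.78.
Round 2 (the landlord proposes): the tenant can get 25.78 next round, worth 0.59 × 25.78 = 15.2102 now; the landlord offers that and keeps 44.7898.
Round 1 (the tenant proposes): the landlord can get 44.7898 next round, worth 0.59 × 44.7898 = 26.425982 now, so the tenant offers 26.425982, keeping 33.574018.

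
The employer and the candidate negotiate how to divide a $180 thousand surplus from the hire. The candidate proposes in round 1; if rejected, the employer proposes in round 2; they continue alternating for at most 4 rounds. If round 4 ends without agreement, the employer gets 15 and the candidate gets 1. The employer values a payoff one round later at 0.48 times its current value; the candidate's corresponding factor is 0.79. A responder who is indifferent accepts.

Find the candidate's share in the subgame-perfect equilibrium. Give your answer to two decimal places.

129.28

Round 4 (the employer proposes): the candidate gets 1 if talks fail, so the employer offers 1 and keeps 179.
Round 3 (the candidate proposes): the employer can get 179 next round, worth 0.48 × 179 = 85.92 now; the candidate offers that and keeps 94.08.
Round 2 (the employer proposes): the candidate can get 94.08 next round, worth 0.79 × 94.08 = 74.3232 now. The employer offers 74.3232 and keeps 180 − 74.3232 = 105.6768.
Round 1 (the candidate proposes): the employer can get 105.6768 next round, worth 0.48 × 105.6768 = 50.724864 now, so the candidate offers 50.724864, keeping 129.275136.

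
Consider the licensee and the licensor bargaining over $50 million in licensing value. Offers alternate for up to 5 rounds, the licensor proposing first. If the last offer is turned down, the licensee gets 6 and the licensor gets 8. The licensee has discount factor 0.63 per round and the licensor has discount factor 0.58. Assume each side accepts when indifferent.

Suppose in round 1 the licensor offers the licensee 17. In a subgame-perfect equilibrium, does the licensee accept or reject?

Round 5 (the licensor proposes): the licensee gets 6 if talks fail, so the licensor offers 6 and keeps 44.
Round 4 (the licensee proposes): the licensor can get 44 next round, worth 0.58 × 44 = 25.52 now, so the licensee offers 25.52, keeping 24.48.
Round 3 (the licensor proposes): the licensee can get 24.48 next round, worth 0.63 × 24.48 = 15.4224 now. The licensor offers 15.4224 and keeps 50 − 15.4224 = 34.5776.
Round 2 (the licensee proposes): the licensor can get 34.5776 next round, worth 0.58 × 34.5776 = 20.055008 now; the licensee offers that and keeps 29.944992.
So by rejecting in round 1, the licensee gets 29.944992 next round, worth 0.63 × 29.944992 = 18.86534496 now.
Offer 17 < 18.86534496, so the licensee rejects.

Reject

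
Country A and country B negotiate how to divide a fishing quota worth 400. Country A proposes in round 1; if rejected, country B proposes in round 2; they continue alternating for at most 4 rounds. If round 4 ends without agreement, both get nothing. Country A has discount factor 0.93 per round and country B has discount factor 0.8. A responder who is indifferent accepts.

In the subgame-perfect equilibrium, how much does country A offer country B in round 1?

260.48

Solve by backward induction from round 4.
Round 4 (country B proposes): rejection yields 0 for country A; country B offers 0 and keeps 400.
Round 3 (country A proposes): country B can get 400 next round, worth 0.8 × 400 = 320 now, so country A offers 320, keeping 80.
Round 2 (country B proposes): country A can get 80 next round, worth 0.93 × 80 = 74.4 now. Country B offers 74.4 and keeps 400 − 74.4 = 325.6.
Round 1 (country A proposes): country B can get 325.6 next round, worth 0.8 × 325.6 = 260.48 now, so country A offers 260.48, keeping 139.52.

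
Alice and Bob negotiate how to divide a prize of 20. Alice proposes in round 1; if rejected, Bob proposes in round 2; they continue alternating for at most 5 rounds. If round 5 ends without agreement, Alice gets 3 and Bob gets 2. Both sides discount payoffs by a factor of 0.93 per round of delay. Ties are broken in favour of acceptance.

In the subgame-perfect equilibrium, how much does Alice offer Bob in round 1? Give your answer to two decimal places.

3.92

Round 5 (Alice proposes): Bob gets 2 if talks fail, so Alice offers 2 and keeps 18.
Round 4 (Bob proposes): Alice can get 18 next round, worth 0.93 × 18 = 16.74 now; Bob offers that and keeps 3.26.
Round 3 (Alice proposes): Bob can get 3.26 next round, worth 0.93 × 3.26 = 3.0318 now. Alice offers 3.0318 and keeps 20 − 3.0318 = 16.9682.
Round 2 (Bob proposes): Alice can get 16.9682 next round, worth 0.93 × 16.9682 = 15.780426 now, so Bob offers 15.780426, keeping 4.219574.
Round 1 (Alice proposes): Bob can get 4.219574 next round, worth 0.93 × 4.219574 = 3.92420382 now. Alice offers 3.92420382 and keeps 20 − 3.92420382 = 16.07579618.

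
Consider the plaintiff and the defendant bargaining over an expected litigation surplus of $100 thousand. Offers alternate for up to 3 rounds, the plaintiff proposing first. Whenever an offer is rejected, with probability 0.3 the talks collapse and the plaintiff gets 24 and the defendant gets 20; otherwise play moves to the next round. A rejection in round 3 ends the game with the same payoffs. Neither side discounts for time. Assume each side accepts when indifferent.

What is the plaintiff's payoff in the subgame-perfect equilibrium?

68.24

Round 3 (the plaintiff proposes): the defendant gets 20 if talks fail, so the plaintiff offers 20 and keeps 80.
Round 2 (the defendant proposes): rejecting gives the plaintiff an expected 0.7 × 80 + 0.3 × 24 = 63.2; the defendant offers that and keeps 36.8.
Round 1 (the plaintiff proposes): rejecting gives the defendant an expected 0.7 × 36.8 + 0.3 × 20 = 31.76. The plaintiff offers 31.76 and keeps 100 − 31.76 = 68.24.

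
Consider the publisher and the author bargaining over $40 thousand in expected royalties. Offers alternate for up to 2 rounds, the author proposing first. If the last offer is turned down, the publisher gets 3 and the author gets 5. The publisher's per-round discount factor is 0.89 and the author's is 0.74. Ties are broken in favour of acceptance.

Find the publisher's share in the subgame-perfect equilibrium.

Round 2 (the publisher proposes): the author gets 5 if talks fail, so the publisher offers 5 and keeps 35.
Round 1 (the author proposes): the publisher can get 35 next round, worth 0.89 × 35 = 31.15 now, so the author offers 31.15, keeping 8.85.

31.15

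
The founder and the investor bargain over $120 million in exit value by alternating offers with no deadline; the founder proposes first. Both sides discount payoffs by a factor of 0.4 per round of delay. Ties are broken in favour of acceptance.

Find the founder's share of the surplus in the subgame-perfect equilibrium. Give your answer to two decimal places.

85.71

In a stationary SPE each proposer offers the other exactly their discounted continuation value.
If the founder keeps x when proposing and the investor keeps y when proposing, then x = 120 − 0.4y and y = 120 − 0.4x.
Solving: x = 120(1 − 0.4) / (1 − 0.4·0.4) = 72 / 0.84 ≈ 85.7143.
The investor gets 120 − 85.7143 ≈ 34.2857.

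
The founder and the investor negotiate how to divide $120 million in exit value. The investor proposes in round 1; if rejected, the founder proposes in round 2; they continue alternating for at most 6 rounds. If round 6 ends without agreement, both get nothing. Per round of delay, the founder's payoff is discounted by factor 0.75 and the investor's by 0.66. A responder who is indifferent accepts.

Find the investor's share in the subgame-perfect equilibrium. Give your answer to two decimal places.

Round 6 (the founder proposes): the investor will accept anything ≥ 0, so the founder offers 0 and keeps 120.
Round 5 (the investor proposes): the founder can get 120 next round, worth 0.75 × 120 = 90 now, so the investor offers 90, keeping 30.
Round 4 (the founder proposes): the investor can get 30 next round, worth 0.66 × 30 = 19.8 now; the founder offers that and keeps 100.2.
Round 3 (the investor proposes): the founder can get 100.2 next round, worth 0.75 × 100.2 = 75.15 now, so the investor offers 75.15, keeping 44.85.
Round 2 (the founder proposes): the investor can get 44.85 next round, worth 0.66 × 44.85 = 29.601 now, so the founder offers 29.601, keeping 90.399.
Round 1 (the investor proposes): the founder can get 90.399 next round, worth 0.75 × 90.399 = 67.79925 now, so the investor offers 67.79925, keeping 52.20075.

52.20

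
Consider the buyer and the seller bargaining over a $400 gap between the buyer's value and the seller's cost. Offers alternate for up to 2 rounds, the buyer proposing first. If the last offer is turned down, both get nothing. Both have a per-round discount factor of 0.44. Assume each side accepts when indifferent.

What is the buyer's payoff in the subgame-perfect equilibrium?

By backward induction:
Round 2 (the seller proposes): the buyer will accept anything ≥ 0, so the seller offers 0 and keeps 400.
Round 1 (the buyer proposes): the seller can get 400 next round, worth 0.44 × 400 = 176 now, so the buyer offers 176, keeping 224.

224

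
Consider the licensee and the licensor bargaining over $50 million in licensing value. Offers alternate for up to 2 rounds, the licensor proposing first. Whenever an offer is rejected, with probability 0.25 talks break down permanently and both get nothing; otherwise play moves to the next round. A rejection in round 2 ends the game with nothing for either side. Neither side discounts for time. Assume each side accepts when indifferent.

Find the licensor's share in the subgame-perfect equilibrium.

12.5

By backward induction:
Round 2 (the licensee proposes): the licensor will accept anything ≥ 0, so the licensee offers 0 and keeps 50.
Round 1 (the licensor proposes): rejecting gives the licensee an expected 0.75 × 50 = 37.5, so the licensor offers 37.5, keeping 12.5.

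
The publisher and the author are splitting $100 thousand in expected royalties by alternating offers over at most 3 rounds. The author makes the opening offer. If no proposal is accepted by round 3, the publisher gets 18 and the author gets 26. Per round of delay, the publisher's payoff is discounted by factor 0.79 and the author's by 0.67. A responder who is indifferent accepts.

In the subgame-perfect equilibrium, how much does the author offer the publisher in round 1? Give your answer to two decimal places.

Round 3 (the author proposes): the publisher gets 18 if talks fail, so the author offers 18 and keeps 82.
Round 2 (the publisher proposes): the author can get 82 next round, worth 0.67 × 82 = 54.94 now; the publisher offers that and keeps 45.06.
Round 1 (the author proposes): the publisher can get 45.06 next round, worth 0.79 × 45.06 = 35.5974 now; the author offers that and keeps 64.4026.

35.60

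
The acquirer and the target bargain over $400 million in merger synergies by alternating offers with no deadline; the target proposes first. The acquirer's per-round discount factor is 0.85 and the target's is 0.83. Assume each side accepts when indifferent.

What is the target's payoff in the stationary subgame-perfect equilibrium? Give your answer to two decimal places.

203.74

In a stationary SPE each proposer offers the other exactly their discounted continuation value.
If the target keeps x when proposing and the acquirer keeps y when proposing, then x = 400 − 0.85y and y = 400 − 0.83x.
Solving: x = 400(1 − 0.85) / (1 − 0.83·0.85) = 60 / 0.2945 ≈ 203.7351.
The acquirer gets 400 − 203.7351 ≈ 196.2649.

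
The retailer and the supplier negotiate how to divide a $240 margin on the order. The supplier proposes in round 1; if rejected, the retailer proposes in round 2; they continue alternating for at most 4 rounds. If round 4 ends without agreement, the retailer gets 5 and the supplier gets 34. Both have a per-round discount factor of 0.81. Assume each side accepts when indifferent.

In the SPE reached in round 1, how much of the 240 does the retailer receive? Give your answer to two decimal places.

146.41

Round 4 (the retailer proposes): the supplier gets 34 if talks fail, so the retailer offers 34 and keeps 206.
Round 3 (the supplier proposes): the retailer can get 206 next round, worth 0.81 × 206 = 166.86 now, so the supplier offers 166.86, keeping 73.14.
Round 2 (the retailer proposes): the supplier can get 73.14 next round, worth 0.81 × 73.14 = 59.2434 now; the retailer offers that and keeps 180.7566.
Round 1 (the supplier proposes): the retailer can get 180.7566 next round, worth 0.81 × 180.7566 = 146.412846 now, so the supplier offers 146.412846, keeping 93.587154.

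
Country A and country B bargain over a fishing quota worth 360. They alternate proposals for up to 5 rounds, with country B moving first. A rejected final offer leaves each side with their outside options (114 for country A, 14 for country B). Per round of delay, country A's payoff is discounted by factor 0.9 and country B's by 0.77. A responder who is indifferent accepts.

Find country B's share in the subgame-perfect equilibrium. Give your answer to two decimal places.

179.09

Round 5 (country B proposes): country A gets 114 if talks fail, so country B offers 114 and keeps 246.
Round 4 (country A proposes): country B can get 246 next round, worth 0.77 × 246 = 189.42 now; country A offers that and keeps 170.58.
Round 3 (country B proposes): country A can get 170.58 next round, worth 0.9 × 170.58 = 153.522 now; country B offers that and keeps 206.478.
Round 2 (country A proposes): country B can get 206.478 next round, worth 0.77 × 206.478 = 158.98806 now; country A offers that and keeps 201.01194.
Round 1 (country B proposes): country A can get 201.01194 next round, worth 0.9 × 201.01194 = 180.910746 now. Country B offers 180.910746 and keeps 360 − 180.910746 = 179.089254.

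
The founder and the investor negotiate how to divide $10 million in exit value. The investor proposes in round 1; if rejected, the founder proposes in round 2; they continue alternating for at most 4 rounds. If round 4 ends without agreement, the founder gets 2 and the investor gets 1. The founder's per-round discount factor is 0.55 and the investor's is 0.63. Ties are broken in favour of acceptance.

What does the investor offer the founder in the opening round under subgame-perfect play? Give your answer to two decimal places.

Round 4 (the founder proposes): the investor gets 1 if talks fail, so the founder offers 1 and keeps 9.
Round 3 (the investor proposes): the founder can get 9 next round, worth 0.55 × 9 = 4.95 now, so the investor offers 4.95, keeping 5.05.
Round 2 (the founder proposes): the investor can get 5.05 next round, worth 0.63 × 5.05 = 3.1815 now, so the founder offers 3.1815, keeping 6.8185.
Round 1 (the investor proposes): the founder can get 6.8185 next round, worth 0.55 × 6.8185 = 3.750175 now, so the investor offers 3.750175, keeping 6.249825.

3.75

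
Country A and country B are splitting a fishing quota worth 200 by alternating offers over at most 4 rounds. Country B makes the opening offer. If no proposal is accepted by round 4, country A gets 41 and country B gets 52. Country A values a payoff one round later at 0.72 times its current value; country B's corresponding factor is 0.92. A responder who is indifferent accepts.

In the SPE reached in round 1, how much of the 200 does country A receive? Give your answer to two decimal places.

Round 4 (country A proposes): country B gets 52 if talks fail, so country A offers 52 and keeps 148.
Round 3 (country B proposes): country A can get 148 next round, worth 0.72 × 148 = 106.56 now; country B offers that and keeps 93.44.
Round 2 (country A proposes): country B can get 93.44 next round, worth 0.92 × 93.44 = 85.9648 now. Country A offers 85.9648 and keeps 200 − 85.9648 = 114.0352.
Round 1 (country B proposes): country A can get 114.0352 next round, worth 0.72 × 114.0352 = 82.105344 now, so country B offers 82.105344, keeping 117.894656.

82.11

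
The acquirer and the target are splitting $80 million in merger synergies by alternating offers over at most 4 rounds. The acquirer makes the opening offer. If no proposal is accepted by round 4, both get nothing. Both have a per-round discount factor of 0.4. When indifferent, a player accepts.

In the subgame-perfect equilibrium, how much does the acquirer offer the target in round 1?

Round 4 (the target proposes): the acquirer will accept anything ≥ 0, so the target offers 0 and keeps 80.
Round 3 (the acquirer proposes): the target can get 80 next round, worth 0.4 × 80 = 32 now, so the acquirer offers 32, keeping 48.
Round 2 (the target proposes): the acquirer can get 48 next round, worth 0.4 × 48 = 19.2 now, so the target offers 19.2, keeping 60.8.
Round 1 (the acquirer proposes): the target can get 60.8 next round, worth 0.4 × 60.8 = 24.32 now, so the acquirer offers 24.32, keeping 55.68.

24.32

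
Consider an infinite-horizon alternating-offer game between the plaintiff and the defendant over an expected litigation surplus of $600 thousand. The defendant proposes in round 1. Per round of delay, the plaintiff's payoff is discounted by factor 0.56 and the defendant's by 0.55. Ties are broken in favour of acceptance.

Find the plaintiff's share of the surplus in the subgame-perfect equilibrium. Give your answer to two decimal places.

218.50

In a stationary SPE each proposer offers the other exactly their discounted continuation value.
If the defendant keeps x when proposing and the plaintiff keeps y when proposing, then x = 600 − 0.56y and y = 600 − 0.55x.
Solving: x = 600(1 − 0.56) / (1 − 0.55·0.56) = 264 / 0.692 ≈ 381.5029.
The plaintiff gets 600 − 381.5029 ≈ 218.4971.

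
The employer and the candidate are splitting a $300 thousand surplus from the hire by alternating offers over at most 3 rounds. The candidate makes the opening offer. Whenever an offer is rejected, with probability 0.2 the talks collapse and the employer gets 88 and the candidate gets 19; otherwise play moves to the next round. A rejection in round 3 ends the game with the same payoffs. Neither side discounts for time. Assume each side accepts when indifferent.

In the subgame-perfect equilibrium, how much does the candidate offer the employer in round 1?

Round 3 (the candidate proposes): the employer gets 88 if talks fail, so the candidate offers 88 and keeps 212.
Round 2 (the employer proposes): rejecting gives the candidate an expected 0.8 × 212 + 0.2 × 19 = 173.4; the employer offers that and keeps 126.6.
Round 1 (the candidate proposes): rejecting gives the employer an expected 0.8 × 126.6 + 0.2 × 88 = 118.88; the candidate offers that and keeps 181.12.

118.88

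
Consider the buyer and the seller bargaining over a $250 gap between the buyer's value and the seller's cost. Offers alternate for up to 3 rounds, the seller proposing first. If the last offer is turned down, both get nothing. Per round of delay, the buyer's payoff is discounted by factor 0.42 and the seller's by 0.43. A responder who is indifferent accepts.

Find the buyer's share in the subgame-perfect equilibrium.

Round 3 (the seller proposes): rejection yields 0 for the buyer; the seller offers 0 and keeps 250.
Round 2 (the buyer proposes): the seller can get 250 next round, worth 0.43 × 250 = 107.5 now, so the buyer offers 107.5, keeping 142.5.
Round 1 (the seller proposes): the buyer can get 142.5 next round, worth 0.42 × 142.5 = 59.85 now, so the seller offers 59.85, keeping 190.15.

59.85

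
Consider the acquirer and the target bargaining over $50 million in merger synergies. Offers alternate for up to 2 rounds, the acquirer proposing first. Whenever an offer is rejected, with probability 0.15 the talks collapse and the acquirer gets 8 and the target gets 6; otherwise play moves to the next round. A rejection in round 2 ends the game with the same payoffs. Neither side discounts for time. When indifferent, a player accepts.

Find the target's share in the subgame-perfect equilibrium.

36.6

Round 2 (the target proposes): the acquirer gets 8 if talks fail, so the target offers 8 and keeps 42.
Round 1 (the acquirer proposes): rejecting gives the target an expected 0.85 × 42 + 0.15 × 6 = 36.6. The acquirer offers 36.6 and keeps 50 − 36.6 = 13.4.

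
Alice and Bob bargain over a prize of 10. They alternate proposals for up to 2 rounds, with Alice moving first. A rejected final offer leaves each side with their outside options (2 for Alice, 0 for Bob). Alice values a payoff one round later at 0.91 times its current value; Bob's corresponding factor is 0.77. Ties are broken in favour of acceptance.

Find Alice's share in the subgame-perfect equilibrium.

By backward induction:
Round 2 (Bob proposes): Alice gets 2 if talks fail, so Bob offers 2 and keeps 8.
Round 1 (Alice proposes): Bob can get 8 next round, worth 0.77 × 8 = 6.16 now, so Alice offers 6.16, keeping 3.84.

3.84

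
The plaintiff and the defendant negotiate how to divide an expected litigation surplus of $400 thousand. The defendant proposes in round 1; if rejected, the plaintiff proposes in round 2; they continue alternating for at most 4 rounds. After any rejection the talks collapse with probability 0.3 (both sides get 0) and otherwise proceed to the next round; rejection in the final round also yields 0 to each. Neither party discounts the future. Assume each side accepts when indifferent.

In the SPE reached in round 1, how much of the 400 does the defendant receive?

Round 4 (the plaintiff proposes): rejection yields 0 for the defendant; the plaintiff offers 0 and keeps 400.
Round 3 (the defendant proposes): rejecting gives the plaintiff an expected 0.7 × 400 = 280, so the defendant offers 280, keeping 120.
Round 2 (the plaintiff proposes): rejecting gives the defendant an expected 0.7 × 120 = 84, so the plaintiff offers 84, keeping 316.
Round 1 (the defendant proposes): rejecting gives the plaintiff an expected 0.7 × 316 = 221.2, so the defendant offers 221.2, keeping 178.8.

178.8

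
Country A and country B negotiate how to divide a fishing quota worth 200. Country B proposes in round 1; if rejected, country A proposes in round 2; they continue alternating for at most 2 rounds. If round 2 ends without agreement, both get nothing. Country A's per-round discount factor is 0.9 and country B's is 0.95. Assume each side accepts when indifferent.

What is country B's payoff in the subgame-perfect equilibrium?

Round 2 (country A proposes): rejection yields 0 for country B; country A offers 0 and keeps 200.
Round 1 (country B proposes): country A can get 200 next round, worth 0.9 × 200 = 180 now; country B offers that and keeps 20.

20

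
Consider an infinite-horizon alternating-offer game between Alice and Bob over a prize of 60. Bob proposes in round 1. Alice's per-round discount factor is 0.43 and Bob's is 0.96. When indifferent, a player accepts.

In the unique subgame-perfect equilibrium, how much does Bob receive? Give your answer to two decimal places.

Let x be Bob's share when Bob proposes and y be Alice's share when Alice proposes.
Alice accepts iff offered ≥ 0.43·y, so x = 60 − 0.43y. Symmetrically y = 60 − 0.96x.
Substituting: x = 60 − 0.43(60 − 0.96x), giving x(1 − 0.96·0.43) = 60(1 − 0.43).
So x = 60 × 0.57 / 0.5872 ≈ 58.2425, and Alice receives 60 − x ≈ 1.7575.

58.24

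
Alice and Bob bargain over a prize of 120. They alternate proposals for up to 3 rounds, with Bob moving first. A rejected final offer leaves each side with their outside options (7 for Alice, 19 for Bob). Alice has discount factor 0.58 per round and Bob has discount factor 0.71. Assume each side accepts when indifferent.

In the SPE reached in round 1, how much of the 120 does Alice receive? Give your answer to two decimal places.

23.07

Round 3 (Bob proposes): Alice gets 7 if talks fail, so Bob offers 7 and keeps 113.
Round 2 (Alice proposes): Bob can get 113 next round, worth 0.71 × 113 = 80.23 now. Alice offers 80.23 and keeps 120 − 80.23 = 39.77.
Round 1 (Bob proposes): Alice can get 39.77 next round, worth 0.58 × 39.77 = 23.0666 now; Bob offers that and keeps 96.9334.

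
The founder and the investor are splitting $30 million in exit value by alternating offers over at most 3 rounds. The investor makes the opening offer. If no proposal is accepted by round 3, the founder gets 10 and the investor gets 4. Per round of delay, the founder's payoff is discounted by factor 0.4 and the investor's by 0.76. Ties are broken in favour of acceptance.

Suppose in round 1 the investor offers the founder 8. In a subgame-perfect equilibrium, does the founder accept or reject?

Round 3 (the investor proposes): the founder gets 10 if talks fail, so the investor offers 10 and keeps 20.
Round 2 (the founder proposes): the investor can get 20 next round, worth 0.76 × 20 = 15.2 now, so the founder offers 15.2, keeping 14.8.
So by rejecting in round 1, the founder gets 14.8 next round, worth 0.4 × 14.8 = 5.92 now.
Offer 8 ≥ 5.92, so the founder accepts.

Accept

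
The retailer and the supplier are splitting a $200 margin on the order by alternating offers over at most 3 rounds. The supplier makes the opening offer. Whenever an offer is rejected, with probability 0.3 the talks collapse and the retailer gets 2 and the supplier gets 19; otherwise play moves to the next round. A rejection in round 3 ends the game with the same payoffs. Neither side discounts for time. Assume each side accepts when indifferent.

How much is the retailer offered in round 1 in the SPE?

39.59

Round 3 (the supplier proposes): the retailer gets 2 if talks fail, so the supplier offers 2 and keeps 198.
Round 2 (the retailer proposes): rejecting gives the supplier an expected 0.7 × 198 + 0.3 × 19 = 144.3, so the retailer offers 144.3, keeping 55.7.
Round 1 (the supplier proposes): rejecting gives the retailer an expected 0.7 × 55.7 + 0.3 × 2 = 39.59, so the supplier offers 39.59, keeping 160.41.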